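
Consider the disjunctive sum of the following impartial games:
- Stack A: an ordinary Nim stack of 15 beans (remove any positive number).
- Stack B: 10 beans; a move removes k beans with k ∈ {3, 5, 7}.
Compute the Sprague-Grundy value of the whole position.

15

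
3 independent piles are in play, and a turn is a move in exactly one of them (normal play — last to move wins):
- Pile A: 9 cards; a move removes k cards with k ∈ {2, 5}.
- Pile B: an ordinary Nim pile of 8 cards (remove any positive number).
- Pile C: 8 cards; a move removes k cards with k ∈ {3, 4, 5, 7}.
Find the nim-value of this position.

Build the Grundy sequence for pile A with g(k) = mex{g(k−s) : s ∈ {2, 5}, s ≤ k}:
k:     0  1  2  3  4  5  6  7  8  9
g(k):  0  0  1  1  0  2  1  0  0  1
So g(9) = 1.
Pile B is a plain Nim pile of size 8, so its Grundy value is 8.
For pile C, compute g(0), g(1), … with moves {3, 4, 5, 7}:
g(0) = mex{} = 0
g(1) = mex{} = 0
g(2) = mex{} = 0
g(3) = mex{0} = 1
g(4) = mex{0} = 1
g(5) = mex{0} = 1
g(6) = mex{0,1} = 2
g(7) = mex{0,1} = 2
g(8) = mex{0,1} = 2
So g(8) = 2.
The value of a disjunctive sum is the nim-sum of the parts.
Combined value = 1 ⊕ 8 ⊕ 2 = 11.

11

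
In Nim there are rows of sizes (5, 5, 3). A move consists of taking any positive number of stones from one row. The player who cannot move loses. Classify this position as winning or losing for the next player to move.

Winning position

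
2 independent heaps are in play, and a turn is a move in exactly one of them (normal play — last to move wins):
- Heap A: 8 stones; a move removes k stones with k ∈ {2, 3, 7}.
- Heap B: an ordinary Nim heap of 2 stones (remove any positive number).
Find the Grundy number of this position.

3

For heap A, compute g(0), g(1), … with moves {2, 3, 7}:
k:     0  1  2  3  4  5  6  7  8
g(k):  0  0  1  1  2  0  0  1  1
So g(8) = 1.
Heap B is a plain Nim heap of size 2, so its Grundy value is 2.
The value of a disjunctive sum is the nim-sum of the parts.
Combined value = 1 ⊕ 2 = 3.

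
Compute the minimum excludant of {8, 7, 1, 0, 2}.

The values 0, 1, 2 are all present; 3 is the first non-negative integer missing from the set.

3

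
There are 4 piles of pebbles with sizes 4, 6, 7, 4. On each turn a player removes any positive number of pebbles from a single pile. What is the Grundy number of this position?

Nim-sum: 4 ^ 6 ^ 7 ^ 4 = 1.

1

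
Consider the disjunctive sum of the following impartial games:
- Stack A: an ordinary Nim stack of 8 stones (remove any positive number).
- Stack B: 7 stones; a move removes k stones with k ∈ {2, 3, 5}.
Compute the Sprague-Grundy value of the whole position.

8

Stack A is a plain Nim stack of size 8, so its Grundy value is 8.
Grundy values for stack B (subtraction set {2, 3, 5}):
g(0) = mex{} = 0
g(1) = mex{} = 0
g(2) = mex{0} = 1
g(3) = mex{0} = 1
g(4) = mex{0,1} = 2
g(5) = mex{0,1} = 2
g(6) = mex{0,1,2} = 3
g(7) = mex{1,2} = 0
So g(7) = 0.
By the Sprague-Grundy theorem, the Grundy value of a sum of independent games is the XOR of the component values.
Combined value = 8 ⊕ 0 = 8.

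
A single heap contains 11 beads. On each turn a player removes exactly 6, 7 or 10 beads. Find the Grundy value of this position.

1

Build the Grundy sequence with g(k) = mex{g(k−s) : s ∈ {6, 7, 10}, s ≤ k}:
g(0) = mex{} = 0
g(1) = mex{} = 0
g(2) = mex{} = 0
g(3) = mex{} = 0
g(4) = mex{} = 0
g(5) = mex{} = 0
g(6) = mex{0} = 1
g(7) = mex{0} = 1
g(8) = mex{0} = 1
g(9) = mex{0} = 1
g(10) = mex{0} = 1
g(11) = mex{0} = 1
So g(11) = 1.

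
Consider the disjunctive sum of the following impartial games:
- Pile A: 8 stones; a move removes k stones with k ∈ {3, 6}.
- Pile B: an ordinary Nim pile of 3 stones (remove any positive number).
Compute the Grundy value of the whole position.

1

For pile A, compute g(0), g(1), … with moves {3, 6}:
g(0) = mex{} = 0
g(1) = mex{} = 0
g(2) = mex{} = 0
g(3) = mex{0} = 1
g(4) = mex{0} = 1
g(5) = mex{0} = 1
g(6) = mex{0,1} = 2
g(7) = mex{0,1} = 2
g(8) = mex{0,1} = 2
So g(8) = 2.
Pile B is a plain Nim pile of size 3, so its Grundy value is 3.
The value of a disjunctive sum is the nim-sum of the parts.
Combined value = 2 XOR 3 = 1.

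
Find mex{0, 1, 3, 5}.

The values 0, 1 are all present; 2 is the first non-negative integer missing from the set.

2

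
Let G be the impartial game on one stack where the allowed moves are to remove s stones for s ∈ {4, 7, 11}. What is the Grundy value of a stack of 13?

Grundy values for subtraction set {4, 7, 11}:
k:     0  1  2  3  4  5  6  7  8  9 10 11 12 13
g(k):  0  0  0  0  1  1  1  1  2  2  2  2  3  3
So g(13) = 3.

3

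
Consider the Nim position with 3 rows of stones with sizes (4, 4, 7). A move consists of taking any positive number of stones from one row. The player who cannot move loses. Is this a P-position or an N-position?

Write each in binary and XOR column by column:
  100  (4)
  100  (4)
  111  (7)
  ---
  111  (7)
The nim-sum is 7 ≠ 0, so this is an N-position: the player to move can win.

N-position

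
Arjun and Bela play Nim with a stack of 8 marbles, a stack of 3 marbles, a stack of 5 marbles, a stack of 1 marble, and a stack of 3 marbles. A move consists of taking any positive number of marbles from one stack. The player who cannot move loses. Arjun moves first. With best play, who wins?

Arjun wins

Compute the nim-sum pairwise:
8 ⊕ 3 = 11
11 ⊕ 5 = 14
14 ⊕ 1 = 15
15 ⊕ 3 = 12
The nim-sum is 12 ≠ 0, so this is an N-position: the player to move can win; Arjun has a winning move.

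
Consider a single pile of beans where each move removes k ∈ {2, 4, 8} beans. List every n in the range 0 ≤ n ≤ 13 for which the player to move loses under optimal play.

Grundy values for subtraction set {2, 4, 8}:
g(0) = mex{} = 0
g(1) = mex{} = 0
g(2) = mex{0} = 1
g(3) = mex{0} = 1
g(4) = mex{0,1} = 2
g(5) = mex{0,1} = 2
g(6) = mex{1,2} = 0
g(7) = mex{1,2} = 0
g(8) = mex{0,2} = 1
g(9) = mex{0,2} = 1
g(10) = mex{0,1} = 2
g(11) = mex{0,1} = 2
g(12) = mex{1,2} = 0
g(13) = mex{1,2} = 0
The P-positions (g = 0) in 0..13 are 0, 1, 6, 7, 12, 13.

0, 1, 6, 7, 12, 13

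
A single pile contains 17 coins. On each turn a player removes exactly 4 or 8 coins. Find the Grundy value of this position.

1

Compute g(0), g(1), … for moves {4, 8}:
k:     0  1  2  3  4  5  6  7  8  9 10 11 12 13 14 15 16 17
g(k):  0  0  0  0  1  1  1  1  2  2  2  2  0  0  0  0  1  1
So g(17) = 1.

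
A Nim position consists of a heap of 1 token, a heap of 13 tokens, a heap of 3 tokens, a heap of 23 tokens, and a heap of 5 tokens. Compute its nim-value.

29

In binary:
  00001  (1)
  01101  (13)
  00011  (3)
  10111  (23)
  00101  (5)
  -----
  11101  (29)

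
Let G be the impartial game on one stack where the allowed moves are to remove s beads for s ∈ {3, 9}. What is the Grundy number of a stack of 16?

1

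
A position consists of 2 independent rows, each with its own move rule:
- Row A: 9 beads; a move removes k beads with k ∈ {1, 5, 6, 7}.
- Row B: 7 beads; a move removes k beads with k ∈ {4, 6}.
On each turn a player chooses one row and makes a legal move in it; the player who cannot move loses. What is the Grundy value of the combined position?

2

For row A, compute g(0), g(1), … with moves {1, 5, 6, 7}:
g(0) = mex{} = 0
g(1) = mex{0} = 1
g(2) = mex{1} = 0
g(3) = mex{0} = 1
g(4) = mex{1} = 0
g(5) = mex{0} = 1
g(6) = mex{0,1} = 2
g(7) = mex{0,1,2} = 3
g(8) = mex{0,1,3} = 2
g(9) = mex{0,1,2} = 3
So g(9) = 3.
For row B, compute g(0), g(1), … with moves {4, 6}:
g(0) = mex{} = 0
g(1) = mex{} = 0
g(2) = mex{} = 0
g(3) = mex{} = 0
g(4) = mex{0} = 1
g(5) = mex{0} = 1
g(6) = mex{0} = 1
g(7) = mex{0} = 1
So g(7) = 1.
The value of a disjunctive sum is the nim-sum of the parts.
Combined value = 3 XOR 1 = 2.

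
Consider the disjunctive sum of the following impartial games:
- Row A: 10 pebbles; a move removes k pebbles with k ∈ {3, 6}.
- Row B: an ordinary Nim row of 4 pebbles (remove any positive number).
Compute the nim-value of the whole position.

Grundy values for row A (subtraction set {3, 6}):
g(0) = mex{} = 0
g(1) = mex{} = 0
g(2) = mex{} = 0
g(3) = mex{0} = 1
g(4) = mex{0} = 1
g(5) = mex{0} = 1
g(6) = mex{0,1} = 2
g(7) = mex{0,1} = 2
g(8) = mex{0,1} = 2
g(9) = mex{1,2} = 0
g(10) = mex{1,2} = 0
So g(10) = 0.
Row B is a plain Nim row of size 4, so its Grundy value is 4.
The value of a disjunctive sum is the nim-sum of the parts.
Combined value = 0 XOR 4 = 4.

4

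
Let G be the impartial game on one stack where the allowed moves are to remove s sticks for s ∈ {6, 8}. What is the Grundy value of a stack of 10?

Compute g(0), g(1), … for moves {6, 8}:
g(0) = mex{} = 0
g(1) = mex{} = 0
g(2) = mex{} = 0
g(3) = mex{} = 0
g(4) = mex{} = 0
g(5) = mex{} = 0
g(6) = mex{0} = 1
g(7) = mex{0} = 1
g(8) = mex{0} = 1
g(9) = mex{0} = 1
g(10) = mex{0} = 1
So g(10) = 1.

1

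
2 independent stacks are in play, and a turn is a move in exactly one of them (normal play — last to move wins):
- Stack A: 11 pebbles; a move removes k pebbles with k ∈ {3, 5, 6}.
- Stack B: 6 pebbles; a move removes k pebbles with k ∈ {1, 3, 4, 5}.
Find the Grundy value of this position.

2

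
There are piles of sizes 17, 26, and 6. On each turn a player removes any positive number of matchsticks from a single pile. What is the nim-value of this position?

13

Compute the nim-sum pairwise:
17 ^ 26 = 11
11 ^ 6 = 13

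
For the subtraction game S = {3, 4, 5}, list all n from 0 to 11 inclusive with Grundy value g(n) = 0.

0, 1, 2, 8, 9, 10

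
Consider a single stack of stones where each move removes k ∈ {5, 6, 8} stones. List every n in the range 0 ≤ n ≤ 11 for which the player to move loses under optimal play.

0, 1, 2, 3, 4

Build the Grundy sequence with g(k) = mex{g(k−s) : s ∈ {5, 6, 8}, s ≤ k}:
g(0) = mex{} = 0
g(1) = mex{} = 0
g(2) = mex{} = 0
g(3) = mex{} = 0
g(4) = mex{} = 0
g(5) = mex{0} = 1
g(6) = mex{0} = 1
g(7) = mex{0} = 1
g(8) = mex{0} = 1
g(9) = mex{0} = 1
g(10) = mex{0,1} = 2
g(11) = mex{0,1} = 2
The P-positions (g = 0) in 0..11 are 0, 1, 2, 3, 4.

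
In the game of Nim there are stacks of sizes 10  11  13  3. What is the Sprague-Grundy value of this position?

15

Write each in binary and XOR column by column:
  1010  (10)
  1011  (11)
  1101  (13)
  0011  (3)
  ----
  1111  (15)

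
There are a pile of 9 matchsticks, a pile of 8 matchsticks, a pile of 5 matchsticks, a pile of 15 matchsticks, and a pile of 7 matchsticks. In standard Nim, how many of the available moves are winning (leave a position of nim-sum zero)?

Write each in binary and XOR column by column:
  1001  (9)
  1000  (8)
  0101  (5)
  1111  (15)
  0111  (7)
  ----
  1100  (12)
The overall nim-sum is X = 12. A pile of size p has a winning move iff p XOR X < p (reduce it to p XOR X).
  9: 9 XOR 12 = 5 < 9 — winning move (to 5).
  8: 8 XOR 12 = 4 < 8 — winning move (to 4).
  5: 5 XOR 12 = 9 ≥ 5 — no move.
  15: 15 XOR 12 = 3 < 15 — winning move (to 3).
  7: 7 XOR 12 = 11 ≥ 7 — no move.
That gives 3 winning moves.

3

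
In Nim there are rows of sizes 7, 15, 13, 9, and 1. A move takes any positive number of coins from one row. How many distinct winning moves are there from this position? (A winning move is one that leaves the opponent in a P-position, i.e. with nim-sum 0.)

Nim-sum: 7 ^ 15 ^ 13 ^ 9 ^ 1 = 13.
The overall nim-sum is X = 13. A row of size p has a winning move iff p XOR X < p (reduce it to p XOR X).
  7: 7 XOR 13 = 10 ≥ 7 — no move.
  15: 15 XOR 13 = 2 < 15 — winning move (to 2).
  13: 13 XOR 13 = 0 < 13 — winning move (to 0).
  9: 9 XOR 13 = 4 < 9 — winning move (to 4).
  1: 1 XOR 13 = 12 ≥ 1 — no move.
That gives 3 winning moves.

3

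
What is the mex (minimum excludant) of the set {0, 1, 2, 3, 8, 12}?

The values 0, 1, 2, 3 are all present; 4 is the first non-negative integer missing from the set.

4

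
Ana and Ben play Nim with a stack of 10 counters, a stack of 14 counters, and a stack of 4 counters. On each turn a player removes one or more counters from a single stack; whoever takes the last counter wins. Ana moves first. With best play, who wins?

Ben wins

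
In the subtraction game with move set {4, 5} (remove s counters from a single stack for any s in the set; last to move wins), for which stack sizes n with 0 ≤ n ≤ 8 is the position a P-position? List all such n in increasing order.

Build the Grundy sequence with g(k) = mex{g(k−s) : s ∈ {4, 5}, s ≤ k}:
k:     0  1  2  3  4  5  6  7  8
g(k):  0  0  0  0  1  1  1  1  2
The P-positions (g = 0) in 0..8 are 0, 1, 2, 3.

0, 1, 2, 3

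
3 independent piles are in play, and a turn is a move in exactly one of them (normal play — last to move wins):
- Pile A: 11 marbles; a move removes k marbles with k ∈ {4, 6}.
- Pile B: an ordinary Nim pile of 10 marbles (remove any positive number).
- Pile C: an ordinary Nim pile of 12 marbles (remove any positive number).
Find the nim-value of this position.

6

Build the Grundy sequence for pile A with g(k) = mex{g(k−s) : s ∈ {4, 6}, s ≤ k}:
g(0) = mex{} = 0
g(1) = mex{} = 0
g(2) = mex{} = 0
g(3) = mex{} = 0
g(4) = mex{0} = 1
g(5) = mex{0} = 1
g(6) = mex{0} = 1
g(7) = mex{0} = 1
g(8) = mex{0,1} = 2
g(9) = mex{0,1} = 2
g(10) = mex{1} = 0
g(11) = mex{1} = 0
So g(11) = 0.
Pile B is a plain Nim pile of size 10, so its Grundy value is 10.
Pile C is a plain Nim pile of size 12, so its Grundy value is 12.
By the Sprague-Grundy theorem, the Grundy value of a sum of independent games is the XOR of the component values.
Combined value = 0 XOR 10 XOR 12 = 6.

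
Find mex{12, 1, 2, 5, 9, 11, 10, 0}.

The values 0, 1, 2 are all present; 3 is the first non-negative integer missing from the set.

3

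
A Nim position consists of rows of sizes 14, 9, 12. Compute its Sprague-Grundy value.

11

Compute the nim-sum pairwise:
14 ^ 9 = 7
7 ^ 12 = 11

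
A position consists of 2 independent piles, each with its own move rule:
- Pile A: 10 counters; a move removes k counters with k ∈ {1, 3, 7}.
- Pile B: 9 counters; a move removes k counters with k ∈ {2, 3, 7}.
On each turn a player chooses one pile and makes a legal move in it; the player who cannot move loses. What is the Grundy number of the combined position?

2

Build the Grundy sequence for pile A with g(k) = mex{g(k−s) : s ∈ {1, 3, 7}, s ≤ k}:
k:     0  1  2  3  4  5  6  7  8  9 10
g(k):  0  1  0  1  0  1  0  1  0  1  0
So g(10) = 0.
Grundy values for pile B (subtraction set {2, 3, 7}):
k:     0  1  2  3  4  5  6  7  8  9
g(k):  0  0  1  1  2  0  0  1  1  2
So g(9) = 2.
The value of a disjunctive sum is the nim-sum of the parts.
Combined value = 0 XOR 2 = 2.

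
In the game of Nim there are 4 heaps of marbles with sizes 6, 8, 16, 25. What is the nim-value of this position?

Nim-sum: 6 XOR 8 XOR 16 XOR 25 = 7.

7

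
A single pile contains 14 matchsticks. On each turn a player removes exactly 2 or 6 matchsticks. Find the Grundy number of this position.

1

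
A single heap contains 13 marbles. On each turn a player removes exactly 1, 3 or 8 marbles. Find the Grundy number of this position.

0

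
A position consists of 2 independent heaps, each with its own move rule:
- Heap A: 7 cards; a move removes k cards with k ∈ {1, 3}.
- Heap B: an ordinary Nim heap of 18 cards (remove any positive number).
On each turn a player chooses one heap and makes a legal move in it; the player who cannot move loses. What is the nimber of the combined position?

19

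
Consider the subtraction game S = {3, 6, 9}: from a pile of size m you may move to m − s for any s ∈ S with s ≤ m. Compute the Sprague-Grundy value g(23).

3

Grundy values for subtraction set {3, 6, 9}:
k:     0  1  2  3  4  5  6  7  8  9 10 11 12 13 14 15 16 17 18 19 20 21 22 23
g(k):  0  0  0  1  1  1  2  2  2  3  3  3  0  0  0  1  1  1  2  2  2  3  3  3
So g(23) = 3.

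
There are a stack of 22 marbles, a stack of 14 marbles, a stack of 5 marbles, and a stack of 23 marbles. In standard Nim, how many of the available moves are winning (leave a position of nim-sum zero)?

1

Nim-sum: 22 ⊕ 14 ⊕ 5 ⊕ 23 = 10.
The overall nim-sum is X = 10. A stack of size p has a winning move iff p XOR X < p (reduce it to p XOR X).
  22: 22 XOR 10 = 28 ≥ 22 — no move.
  14: 14 XOR 10 = 4 < 14 — winning move (to 4).
  5: 5 XOR 10 = 15 ≥ 5 — no move.
  23: 23 XOR 10 = 29 ≥ 23 — no move.
That gives 1 winning move.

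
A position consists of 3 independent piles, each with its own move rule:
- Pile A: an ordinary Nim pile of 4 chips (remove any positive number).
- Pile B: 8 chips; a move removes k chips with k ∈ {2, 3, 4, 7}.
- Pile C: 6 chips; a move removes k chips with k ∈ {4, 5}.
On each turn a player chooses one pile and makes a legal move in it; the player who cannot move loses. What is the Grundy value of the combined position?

4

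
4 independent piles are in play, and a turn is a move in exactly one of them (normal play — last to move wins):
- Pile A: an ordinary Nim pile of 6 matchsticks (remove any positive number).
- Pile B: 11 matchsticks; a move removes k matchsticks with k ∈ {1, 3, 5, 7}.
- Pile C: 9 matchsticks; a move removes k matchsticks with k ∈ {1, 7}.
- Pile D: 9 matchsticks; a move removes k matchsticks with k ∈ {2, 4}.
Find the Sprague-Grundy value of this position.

7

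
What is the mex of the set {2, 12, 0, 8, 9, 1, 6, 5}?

The values 0, 1, 2 are all present; 3 is the first non-negative integer missing from the set.

3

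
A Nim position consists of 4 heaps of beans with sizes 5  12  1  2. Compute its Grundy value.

10

Compute the nim-sum pairwise:
5 XOR 12 = 9
9 XOR 1 = 8
8 XOR 2 = 10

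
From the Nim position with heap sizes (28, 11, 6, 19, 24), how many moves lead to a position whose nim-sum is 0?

Nim-sum: 28 ^ 11 ^ 6 ^ 19 ^ 24 = 26.
The overall nim-sum is X = 26. A heap of size p has a winning move iff p XOR X < p (reduce it to p XOR X).
  28: 28 XOR 26 = 6 < 28 — winning move (to 6).
  11: 11 XOR 26 = 17 ≥ 11 — no move.
  6: 6 XOR 26 = 28 ≥ 6 — no move.
  19: 19 XOR 26 = 9 < 19 — winning move (to 9).
  24: 24 XOR 26 = 2 < 24 — winning move (to 2).
That gives 3 winning moves.

3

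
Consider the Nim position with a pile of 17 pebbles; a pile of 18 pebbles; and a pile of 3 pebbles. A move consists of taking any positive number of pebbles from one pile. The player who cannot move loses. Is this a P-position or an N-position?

P-position

Compute the nim-sum pairwise:
17 ⊕ 18 = 3
3 ⊕ 3 = 0
The nim-sum is 0, so this is a P-position: the player to move is in a losing position under optimal play.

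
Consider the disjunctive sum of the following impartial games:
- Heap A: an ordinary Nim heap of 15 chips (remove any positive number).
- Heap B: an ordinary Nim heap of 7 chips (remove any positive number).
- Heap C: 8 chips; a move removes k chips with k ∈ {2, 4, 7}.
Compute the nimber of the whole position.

9

Heap A is a plain Nim heap of size 15, so its Grundy value is 15.
Heap B is a plain Nim heap of size 7, so its Grundy value is 7.
For heap C, compute g(0), g(1), … with moves {2, 4, 7}:
g(0) = mex{} = 0
g(1) = mex{} = 0
g(2) = mex{0} = 1
g(3) = mex{0} = 1
g(4) = mex{0,1} = 2
g(5) = mex{0,1} = 2
g(6) = mex{1,2} = 0
g(7) = mex{0,1,2} = 3
g(8) = mex{0,2} = 1
So g(8) = 1.
By the Sprague-Grundy theorem, the Grundy value of a sum of independent games is the XOR of the component values.
Combined value = 15 ⊕ 7 ⊕ 1 = 9.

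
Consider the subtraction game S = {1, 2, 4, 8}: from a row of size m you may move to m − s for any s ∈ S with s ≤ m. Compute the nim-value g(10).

Build the Grundy sequence with g(k) = mex{g(k−s) : s ∈ {1, 2, 4, 8}, s ≤ k}:
k:     0  1  2  3  4  5  6  7  8  9 10
g(k):  0  1  2  0  1  2  0  1  2  0  1
So g(10) = 1.

1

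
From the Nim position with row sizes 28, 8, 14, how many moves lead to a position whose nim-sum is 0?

1

Compute the nim-sum pairwise:
28 XOR 8 = 20
20 XOR 14 = 26
The overall nim-sum is X = 26. A row of size p has a winning move iff p XOR X < p (reduce it to p XOR X).
  28: 28 XOR 26 = 6 < 28 — winning move (to 6).
  8: 8 XOR 26 = 18 ≥ 8 — no move.
  14: 14 XOR 26 = 20 ≥ 14 — no move.
That gives 1 winning move.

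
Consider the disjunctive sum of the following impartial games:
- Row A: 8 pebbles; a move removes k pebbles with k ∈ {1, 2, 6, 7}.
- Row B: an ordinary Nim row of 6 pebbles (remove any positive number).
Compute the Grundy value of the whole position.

6

For row A, compute g(0), g(1), … with moves {1, 2, 6, 7}:
g(0) = mex{} = 0
g(1) = mex{0} = 1
g(2) = mex{0,1} = 2
g(3) = mex{1,2} = 0
g(4) = mex{0,2} = 1
g(5) = mex{0,1} = 2
g(6) = mex{0,1,2} = 3
g(7) = mex{0,1,2,3} = 4
g(8) = mex{1,2,3,4} = 0
So g(8) = 0.
Row B is a plain Nim row of size 6, so its Grundy value is 6.
By the Sprague-Grundy theorem, the Grundy value of a sum of independent games is the XOR of the component values.
Combined value = 0 ⊕ 6 = 6.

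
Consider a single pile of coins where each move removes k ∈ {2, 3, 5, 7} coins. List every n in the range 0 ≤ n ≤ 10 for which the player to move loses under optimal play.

0, 1, 9, 10

Grundy values for subtraction set {2, 3, 5, 7}:
k:     0  1  2  3  4  5  6  7  8  9 10
g(k):  0  0  1  1  2  2  3  3  4  0  0
The P-positions (g = 0) in 0..10 are 0, 1, 9, 10.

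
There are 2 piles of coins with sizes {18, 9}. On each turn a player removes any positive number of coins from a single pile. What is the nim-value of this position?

27

In binary:
  10010  (18)
  01001  (9)
  -----
  11011  (27)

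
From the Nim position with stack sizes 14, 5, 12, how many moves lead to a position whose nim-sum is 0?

3

Write each in binary and XOR column by column:
  1110  (14)
  0101  (5)
  1100  (12)
  ----
  0111  (7)
The overall nim-sum is X = 7. A stack of size p has a winning move iff p XOR X < p (reduce it to p XOR X).
  14: 14 XOR 7 = 9 < 14 — winning move (to 9).
  5: 5 XOR 7 = 2 < 5 — winning move (to 2).
  12: 12 XOR 7 = 11 < 12 — winning move (to 11).
That gives 3 winning moves.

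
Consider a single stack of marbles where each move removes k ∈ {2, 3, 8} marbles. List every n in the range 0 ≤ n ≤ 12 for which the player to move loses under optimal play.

Compute g(0), g(1), … for moves {2, 3, 8}:
g(0) = mex{} = 0
g(1) = mex{} = 0
g(2) = mex{0} = 1
g(3) = mex{0} = 1
g(4) = mex{0,1} = 2
g(5) = mex{1} = 0
g(6) = mex{1,2} = 0
g(7) = mex{0,2} = 1
g(8) = mex{0} = 1
g(9) = mex{0,1} = 2
g(10) = mex{1} = 0
g(11) = mex{1,2} = 0
g(12) = mex{0,2} = 1
The P-positions (g = 0) in 0..12 are 0, 1, 5, 6, 10, 11.

0, 1, 5, 6, 10, 11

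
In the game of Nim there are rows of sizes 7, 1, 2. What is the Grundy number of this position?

4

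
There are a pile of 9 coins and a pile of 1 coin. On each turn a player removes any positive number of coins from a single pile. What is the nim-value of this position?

Write each in binary and XOR column by column:
  1001  (9)
  0001  (1)
  ----
  1000  (8)

8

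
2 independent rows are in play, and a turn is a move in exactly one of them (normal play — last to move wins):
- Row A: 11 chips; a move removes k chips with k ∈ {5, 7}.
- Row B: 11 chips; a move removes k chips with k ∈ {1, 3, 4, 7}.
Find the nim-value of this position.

3

Grundy values for row A (subtraction set {5, 7}):
g(0) = mex{} = 0
g(1) = mex{} = 0
g(2) = mex{} = 0
g(3) = mex{} = 0
g(4) = mex{} = 0
g(5) = mex{0} = 1
g(6) = mex{0} = 1
g(7) = mex{0} = 1
g(8) = mex{0} = 1
g(9) = mex{0} = 1
g(10) = mex{0,1} = 2
g(11) = mex{0,1} = 2
So g(11) = 2.
For row B, compute g(0), g(1), … with moves {1, 3, 4, 7}:
k:     0  1  2  3  4  5  6  7  8  9 10 11
g(k):  0  1  0  1  2  3  2  3  0  1  0  1
So g(11) = 1.
By the Sprague-Grundy theorem, the Grundy value of a sum of independent games is the XOR of the component values.
Combined value = 2 ⊕ 1 = 3.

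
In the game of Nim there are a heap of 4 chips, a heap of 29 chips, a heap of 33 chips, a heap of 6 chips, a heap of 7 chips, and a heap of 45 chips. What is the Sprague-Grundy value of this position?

20

Nim-sum: 4 ^ 29 ^ 33 ^ 6 ^ 7 ^ 45 = 20.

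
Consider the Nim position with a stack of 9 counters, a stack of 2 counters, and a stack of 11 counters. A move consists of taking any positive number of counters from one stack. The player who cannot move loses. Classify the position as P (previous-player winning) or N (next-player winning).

P-position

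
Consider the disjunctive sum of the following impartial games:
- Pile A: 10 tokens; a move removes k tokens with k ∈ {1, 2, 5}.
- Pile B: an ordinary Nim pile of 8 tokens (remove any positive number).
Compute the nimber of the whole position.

9

For pile A, compute g(0), g(1), … with moves {1, 2, 5}:
k:     0  1  2  3  4  5  6  7  8  9 10
g(k):  0  1  2  0  1  2  0  1  2  0  1
So g(10) = 1.
Pile B is a plain Nim pile of size 8, so its Grundy value is 8.
The value of a disjunctive sum is the nim-sum of the parts.
Combined value = 1 XOR 8 = 9.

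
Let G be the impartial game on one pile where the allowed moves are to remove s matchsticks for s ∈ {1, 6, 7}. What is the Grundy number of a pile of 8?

Grundy values for subtraction set {1, 6, 7}:
k:     0  1  2  3  4  5  6  7  8
g(k):  0  1  0  1  0  1  2  3  2
So g(8) = 2.

2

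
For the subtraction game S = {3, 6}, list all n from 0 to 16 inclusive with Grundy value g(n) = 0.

Build the Grundy sequence with g(k) = mex{g(k−s) : s ∈ {3, 6}, s ≤ k}:
k:     0  1  2  3  4  5  6  7  8  9 10 11 12 13 14 15 16
g(k):  0  0  0  1  1  1  2  2  2  0  0  0  1  1  1  2  2
The P-positions (g = 0) in 0..16 are 0, 1, 2, 9, 10, 11.

0, 1, 2, 9, 10, 11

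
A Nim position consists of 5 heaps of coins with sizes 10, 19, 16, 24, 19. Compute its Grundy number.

2

Bitwise XOR of the heap sizes:
  01010  (10)
  10011  (19)
  10000  (16)
  11000  (24)
  10011  (19)
  -----
  00010  (2)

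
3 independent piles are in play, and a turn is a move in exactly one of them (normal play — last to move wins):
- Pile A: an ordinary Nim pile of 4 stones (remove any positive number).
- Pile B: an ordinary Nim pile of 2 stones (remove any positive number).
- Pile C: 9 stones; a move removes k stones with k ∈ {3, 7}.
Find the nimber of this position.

Pile A is a plain Nim pile of size 4, so its Grundy value is 4.
Pile B is a plain Nim pile of size 2, so its Grundy value is 2.
Grundy values for pile C (subtraction set {3, 7}):
g(0) = mex{} = 0
g(1) = mex{} = 0
g(2) = mex{} = 0
g(3) = mex{0} = 1
g(4) = mex{0} = 1
g(5) = mex{0} = 1
g(6) = mex{1} = 0
g(7) = mex{0,1} = 2
g(8) = mex{0,1} = 2
g(9) = mex{0} = 1
So g(9) = 1.
By the Sprague-Grundy theorem, the Grundy value of a sum of independent games is the XOR of the component values.
Combined value = 4 XOR 2 XOR 1 = 7.

7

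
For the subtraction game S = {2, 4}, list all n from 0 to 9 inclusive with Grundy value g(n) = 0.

0, 1, 6, 7

Compute g(0), g(1), … for moves {2, 4}:
k:     0  1  2  3  4  5  6  7  8  9
g(k):  0  0  1  1  2  2  0  0  1  1
The P-positions (g = 0) in 0..9 are 0, 1, 6, 7.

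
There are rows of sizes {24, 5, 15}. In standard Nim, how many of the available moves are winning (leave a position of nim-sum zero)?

Bitwise XOR of the heap sizes:
  11000  (24)
  00101  (5)
  01111  (15)
  -----
  10010  (18)
The overall nim-sum is X = 18. A row of size p has a winning move iff p XOR X < p (reduce it to p XOR X).
  24: 24 XOR 18 = 10 < 24 — winning move (to 10).
  5: 5 XOR 18 = 23 ≥ 5 — no move.
  15: 15 XOR 18 = 29 ≥ 15 — no move.
That gives 1 winning move.

1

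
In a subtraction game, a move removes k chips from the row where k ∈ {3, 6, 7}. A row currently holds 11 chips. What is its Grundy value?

0

Grundy values for subtraction set {3, 6, 7}:
g(0) = mex{} = 0
g(1) = mex{} = 0
g(2) = mex{} = 0
g(3) = mex{0} = 1
g(4) = mex{0} = 1
g(5) = mex{0} = 1
g(6) = mex{0,1} = 2
g(7) = mex{0,1} = 2
g(8) = mex{0,1} = 2
g(9) = mex{0,1,2} = 3
g(10) = mex{1,2} = 0
g(11) = mex{1,2} = 0
So g(11) = 0.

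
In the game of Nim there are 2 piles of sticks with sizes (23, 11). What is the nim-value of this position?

28

Nim-sum: 23 ^ 11 = 28.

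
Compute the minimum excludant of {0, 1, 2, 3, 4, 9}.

The values 0, 1, 2, 3, 4 are all present; 5 is the first non-negative integer missing from the set.

5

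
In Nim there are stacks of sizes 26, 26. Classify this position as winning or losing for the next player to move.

Bitwise XOR of the heap sizes:
  11010  (26)
  11010  (26)
  -----
  00000  (0)
The nim-sum is 0, so this is a P-position: the player to move is in a losing position under optimal play.

Losing position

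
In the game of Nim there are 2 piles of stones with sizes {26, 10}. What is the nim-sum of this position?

16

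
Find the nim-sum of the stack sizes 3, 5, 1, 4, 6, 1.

4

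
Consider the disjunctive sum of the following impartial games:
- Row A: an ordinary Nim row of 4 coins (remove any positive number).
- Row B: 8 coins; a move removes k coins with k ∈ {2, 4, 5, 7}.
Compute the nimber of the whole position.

Row A is a plain Nim row of size 4, so its Grundy value is 4.
For row B, compute g(0), g(1), … with moves {2, 4, 5, 7}:
g(0) = mex{} = 0
g(1) = mex{} = 0
g(2) = mex{0} = 1
g(3) = mex{0} = 1
g(4) = mex{0,1} = 2
g(5) = mex{0,1} = 2
g(6) = mex{0,1,2} = 3
g(7) = mex{0,1,2} = 3
g(8) = mex{0,1,2,3} = 4
So g(8) = 4.
The value of a disjunctive sum is the nim-sum of the parts.
Combined value = 4 XOR 4 = 0.

0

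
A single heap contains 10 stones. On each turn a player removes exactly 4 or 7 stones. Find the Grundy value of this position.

2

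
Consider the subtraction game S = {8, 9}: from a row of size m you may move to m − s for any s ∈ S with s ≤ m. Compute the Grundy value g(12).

Compute g(0), g(1), … for moves {8, 9}:
k:     0  1  2  3  4  5  6  7  8  9 10 11 12
g(k):  0  0  0  0  0  0  0  0  1  1  1  1  1
So g(12) = 1.

1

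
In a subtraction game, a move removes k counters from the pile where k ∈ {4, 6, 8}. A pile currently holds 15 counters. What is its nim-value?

0

Compute g(0), g(1), … for moves {4, 6, 8}:
k:     0  1  2  3  4  5  6  7  8  9 10 11 12 13 14 15
g(k):  0  0  0  0  1  1  1  1  2  2  2  2  0  0  0  0
So g(15) = 0.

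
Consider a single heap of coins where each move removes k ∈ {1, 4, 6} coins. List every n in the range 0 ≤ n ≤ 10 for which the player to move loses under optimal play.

Grundy values for subtraction set {1, 4, 6}:
k:     0  1  2  3  4  5  6  7  8  9 10
g(k):  0  1  0  1  2  0  1  0  1  2  0
The P-positions (g = 0) in 0..10 are 0, 2, 5, 7, 10.

0, 2, 5, 7, 10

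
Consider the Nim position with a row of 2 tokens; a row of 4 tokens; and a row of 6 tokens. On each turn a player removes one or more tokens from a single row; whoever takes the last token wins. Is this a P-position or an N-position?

P-position

Nim-sum: 2 ⊕ 4 ⊕ 6 = 0.
The nim-sum is 0, so this is a P-position: the player to move is in a losing position under optimal play.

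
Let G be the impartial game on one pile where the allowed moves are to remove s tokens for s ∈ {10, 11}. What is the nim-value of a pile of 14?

1

Grundy values for subtraction set {10, 11}:
g(0) = mex{} = 0
g(1) = mex{} = 0
g(2) = mex{} = 0
g(3) = mex{} = 0
g(4) = mex{} = 0
g(5) = mex{} = 0
g(6) = mex{} = 0
g(7) = mex{} = 0
g(8) = mex{} = 0
g(9) = mex{} = 0
g(10) = mex{0} = 1
g(11) = mex{0} = 1
g(12) = mex{0} = 1
g(13) = mex{0} = 1
g(14) = mex{0} = 1
So g(14) = 1.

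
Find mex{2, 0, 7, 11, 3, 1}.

The values 0, 1, 2, 3 are all present; 4 is the first non-negative integer missing from the set.

4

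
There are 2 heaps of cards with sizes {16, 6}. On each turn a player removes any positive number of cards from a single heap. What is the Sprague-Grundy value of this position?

22

Nim-sum: 16 XOR 6 = 22.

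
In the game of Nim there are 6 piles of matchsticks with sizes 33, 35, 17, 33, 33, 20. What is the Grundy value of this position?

7

Nim-sum: 33 ^ 35 ^ 17 ^ 33 ^ 33 ^ 20 = 7.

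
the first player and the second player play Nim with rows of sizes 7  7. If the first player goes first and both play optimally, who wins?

In binary:
  111  (7)
  111  (7)
  ---
  000  (0)
The nim-sum is 0, so this is a P-position: the player to move is in a losing position under optimal play; the first player is about to move from it and so loses — the second player wins.

the second player wins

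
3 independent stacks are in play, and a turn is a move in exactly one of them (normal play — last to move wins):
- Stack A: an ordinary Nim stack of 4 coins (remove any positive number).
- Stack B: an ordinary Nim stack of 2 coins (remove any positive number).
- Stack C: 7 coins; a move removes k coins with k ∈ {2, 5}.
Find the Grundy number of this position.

6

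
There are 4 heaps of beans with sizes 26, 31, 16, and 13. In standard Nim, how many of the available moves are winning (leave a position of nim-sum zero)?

Write each in binary and XOR column by column:
  11010  (26)
  11111  (31)
  10000  (16)
  01101  (13)
  -----
  11000  (24)
The overall nim-sum is X = 24. A heap of size p has a winning move iff p XOR X < p (reduce it to p XOR X).
  26: 26 XOR 24 = 2 < 26 — winning move (to 2).
  31: 31 XOR 24 = 7 < 31 — winning move (to 7).
  16: 16 XOR 24 = 8 < 16 — winning move (to 8).
  13: 13 XOR 24 = 21 ≥ 13 — no move.
That gives 3 winning moves.

3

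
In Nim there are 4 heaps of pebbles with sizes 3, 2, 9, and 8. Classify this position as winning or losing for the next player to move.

Losing position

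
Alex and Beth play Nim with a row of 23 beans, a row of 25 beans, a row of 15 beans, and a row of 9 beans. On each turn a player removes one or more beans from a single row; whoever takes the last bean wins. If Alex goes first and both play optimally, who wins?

Nim-sum: 23 ⊕ 25 ⊕ 15 ⊕ 9 = 8.
The nim-sum is 8 ≠ 0, so this is an N-position: the player to move can win; Alex has a winning move.

Alex wins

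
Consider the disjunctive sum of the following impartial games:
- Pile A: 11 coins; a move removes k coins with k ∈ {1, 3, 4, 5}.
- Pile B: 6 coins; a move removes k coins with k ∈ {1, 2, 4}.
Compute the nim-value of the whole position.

1

For pile A, compute g(0), g(1), … with moves {1, 3, 4, 5}:
g(0) = mex{} = 0
g(1) = mex{0} = 1
g(2) = mex{1} = 0
g(3) = mex{0} = 1
g(4) = mex{0,1} = 2
g(5) = mex{0,1,2} = 3
g(6) = mex{0,1,3} = 2
g(7) = mex{0,1,2} = 3
g(8) = mex{1,2,3} = 0
g(9) = mex{0,2,3} = 1
g(10) = mex{1,2,3} = 0
g(11) = mex{0,2,3} = 1
So g(11) = 1.
Build the Grundy sequence for pile B with g(k) = mex{g(k−s) : s ∈ {1, 2, 4}, s ≤ k}:
k:     0  1  2  3  4  5  6
g(k):  0  1  2  0  1  2  0
So g(6) = 0.
By the Sprague-Grundy theorem, the Grundy value of a sum of independent games is the XOR of the component values.
Combined value = 1 XOR 0 = 1.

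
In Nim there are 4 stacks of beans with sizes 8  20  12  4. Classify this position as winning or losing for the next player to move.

Winning position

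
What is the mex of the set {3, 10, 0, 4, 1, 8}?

2

The values 0, 1 are all present; 2 is the first non-negative integer missing from the set.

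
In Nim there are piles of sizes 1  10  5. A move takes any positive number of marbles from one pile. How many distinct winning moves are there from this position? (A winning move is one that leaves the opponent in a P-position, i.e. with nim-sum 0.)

In binary:
  0001  (1)
  1010  (10)
  0101  (5)
  ----
  1110  (14)
The overall nim-sum is X = 14. A pile of size p has a winning move iff p XOR X < p (reduce it to p XOR X).
  1: 1 XOR 14 = 15 ≥ 1 — no move.
  10: 10 XOR 14 = 4 < 10 — winning move (to 4).
  5: 5 XOR 14 = 11 ≥ 5 — no move.
That gives 1 winning move.

1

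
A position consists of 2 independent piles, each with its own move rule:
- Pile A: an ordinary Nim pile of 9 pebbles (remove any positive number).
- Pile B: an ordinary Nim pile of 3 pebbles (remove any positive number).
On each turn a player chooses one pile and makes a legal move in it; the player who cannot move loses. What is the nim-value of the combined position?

Pile A is a plain Nim pile of size 9, so its Grundy value is 9.
Pile B is a plain Nim pile of size 3, so its Grundy value is 3.
By the Sprague-Grundy theorem, the Grundy value of a sum of independent games is the XOR of the component values.
Combined value = 9 ⊕ 3 = 10.

10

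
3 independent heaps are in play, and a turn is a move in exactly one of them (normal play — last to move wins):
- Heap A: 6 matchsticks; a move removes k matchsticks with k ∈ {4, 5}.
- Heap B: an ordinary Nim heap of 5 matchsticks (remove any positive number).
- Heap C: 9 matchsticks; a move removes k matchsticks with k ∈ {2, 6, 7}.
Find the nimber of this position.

4

For heap A, compute g(0), g(1), … with moves {4, 5}:
g(0) = mex{} = 0
g(1) = mex{} = 0
g(2) = mex{} = 0
g(3) = mex{} = 0
g(4) = mex{0} = 1
g(5) = mex{0} = 1
g(6) = mex{0} = 1
So g(6) = 1.
Heap B is a plain Nim heap of size 5, so its Grundy value is 5.
For heap C, compute g(0), g(1), … with moves {2, 6, 7}:
k:     0  1  2  3  4  5  6  7  8  9
g(k):  0  0  1  1  0  0  1  1  2  0
So g(9) = 0.
By the Sprague-Grundy theorem, the Grundy value of a sum of independent games is the XOR of the component values.
Combined value = 1 ⊕ 5 ⊕ 0 = 4.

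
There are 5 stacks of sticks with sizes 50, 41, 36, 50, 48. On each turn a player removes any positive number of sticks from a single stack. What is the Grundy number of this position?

61

Nim-sum: 50 ^ 41 ^ 36 ^ 50 ^ 48 = 61.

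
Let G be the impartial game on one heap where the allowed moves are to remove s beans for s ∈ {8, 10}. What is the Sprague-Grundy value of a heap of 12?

1

Build the Grundy sequence with g(k) = mex{g(k−s) : s ∈ {8, 10}, s ≤ k}:
k:     0  1  2  3  4  5  6  7  8  9 10 11 12
g(k):  0  0  0  0  0  0  0  0  1  1  1  1  1
So g(12) = 1.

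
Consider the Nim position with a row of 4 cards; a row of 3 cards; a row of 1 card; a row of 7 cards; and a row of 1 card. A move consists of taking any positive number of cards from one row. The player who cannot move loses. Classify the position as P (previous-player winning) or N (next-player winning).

P-position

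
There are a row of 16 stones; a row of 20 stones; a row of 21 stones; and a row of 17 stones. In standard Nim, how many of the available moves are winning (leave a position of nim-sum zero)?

0

Nim-sum: 16 ^ 20 ^ 21 ^ 17 = 0.
The nim-sum is already 0, so every move leaves a nonzero nim-sum — there are no winning moves.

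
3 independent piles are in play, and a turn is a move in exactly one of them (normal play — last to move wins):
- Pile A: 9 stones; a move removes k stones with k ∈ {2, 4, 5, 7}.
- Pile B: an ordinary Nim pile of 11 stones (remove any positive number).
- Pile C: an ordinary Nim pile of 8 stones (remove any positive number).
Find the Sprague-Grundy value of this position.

3

Grundy values for pile A (subtraction set {2, 4, 5, 7}):
k:     0  1  2  3  4  5  6  7  8  9
g(k):  0  0  1  1  2  2  3  3  4  0
So g(9) = 0.
Pile B is a plain Nim pile of size 11, so its Grundy value is 11.
Pile C is a plain Nim pile of size 8, so its Grundy value is 8.
The value of a disjunctive sum is the nim-sum of the parts.
Combined value = 0 XOR 11 XOR 8 = 3.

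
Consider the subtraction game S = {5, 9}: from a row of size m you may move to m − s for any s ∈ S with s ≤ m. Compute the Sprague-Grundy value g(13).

2

Compute g(0), g(1), … for moves {5, 9}:
g(0) = mex{} = 0
g(1) = mex{} = 0
g(2) = mex{} = 0
g(3) = mex{} = 0
g(4) = mex{} = 0
g(5) = mex{0} = 1
g(6) = mex{0} = 1
g(7) = mex{0} = 1
g(8) = mex{0} = 1
g(9) = mex{0} = 1
g(10) = mex{0,1} = 2
g(11) = mex{0,1} = 2
g(12) = mex{0,1} = 2
g(13) = mex{0,1} = 2
So g(13) = 2.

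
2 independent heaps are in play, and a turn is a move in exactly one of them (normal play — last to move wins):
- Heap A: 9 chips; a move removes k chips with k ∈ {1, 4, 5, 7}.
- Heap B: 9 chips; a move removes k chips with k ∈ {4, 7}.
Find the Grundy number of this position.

3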